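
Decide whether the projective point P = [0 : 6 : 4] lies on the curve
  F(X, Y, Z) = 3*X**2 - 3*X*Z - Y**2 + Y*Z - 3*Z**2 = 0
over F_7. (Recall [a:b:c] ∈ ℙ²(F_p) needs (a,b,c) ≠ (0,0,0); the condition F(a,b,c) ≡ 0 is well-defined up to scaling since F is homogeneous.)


F(0,6,4) ≡ 3 (mod 7); P is NOT on the curve.

Evaluate F(0, 6, 4) term-by-term (mod 7).
  3*X**2 ↦ 3·0·1·1 = 0
  -3*X*Z ↦ -3·0·1·4 = 0
  -Y**2 ↦ -1·1·36·1 = -36
  Y*Z ↦ 1·1·6·4 = 24
  -3*Z**2 ↦ -3·1·1·16 = -48
Sum: F(0, 6, 4) = (0) + (0) + (-36) + (24) + (-48) = -60.
Reducing mod 7: -60 ≡ 3 (mod 7).
Since F(a, b, c) ≡ 3 ≠ 0 (mod 7), P does NOT lie on the curve.


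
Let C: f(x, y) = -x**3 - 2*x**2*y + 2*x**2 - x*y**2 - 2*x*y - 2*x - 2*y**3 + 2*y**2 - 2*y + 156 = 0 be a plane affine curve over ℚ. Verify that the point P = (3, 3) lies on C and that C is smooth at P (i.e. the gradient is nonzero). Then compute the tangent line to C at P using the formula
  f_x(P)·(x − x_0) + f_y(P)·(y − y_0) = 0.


Tangent line at P: -68*x - 86*y + 462 = 0.

Step 1: f(3, 3) = 0, so P lies on C.
Step 2: partial derivatives
  f_x(x, y) = -3*x**2 - 4*x*y + 4*x - y**2 - 2*y - 2, f_y(x, y) = -2*x**2 - 2*x*y - 2*x - 6*y**2 + 4*y - 2.
  f_x(P) = -68, f_y(P) = -86 (gradient nonzero, so P is smooth).
Step 3: tangent line at P: -68·(x − 3) + -86·(y − 3) = 0.
Expanding: -68*x - 86*y + 462 = 0.


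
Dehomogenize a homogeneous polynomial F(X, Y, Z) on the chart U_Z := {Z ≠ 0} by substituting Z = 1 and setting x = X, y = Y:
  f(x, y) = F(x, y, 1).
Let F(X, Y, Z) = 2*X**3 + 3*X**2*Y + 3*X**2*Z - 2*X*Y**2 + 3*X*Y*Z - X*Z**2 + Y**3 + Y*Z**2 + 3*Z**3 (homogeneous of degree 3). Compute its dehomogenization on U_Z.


f(x, y) = 2*x**3 + 3*x**2*y + 3*x**2 - 2*x*y**2 + 3*x*y - x + y**3 + y + 3

On U_Z we set Z = 1. Each monomial c·X^i·Y^j·Z^k in F becomes c·x^i·y^j·1^k = c·x^i·y^j.
Substituting Z = 1: F(X, Y, 1) = 2*x**3 + 3*x**2*y + 3*x**2 - 2*x*y**2 + 3*x*y - x + y**3 + y + 3.
Note: deg(f) ≤ deg(F) = 3; strict inequality happens when F is divisible by Z (lost terms).


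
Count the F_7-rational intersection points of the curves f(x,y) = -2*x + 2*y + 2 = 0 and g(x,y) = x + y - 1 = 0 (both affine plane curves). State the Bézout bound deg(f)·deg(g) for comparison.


Common zeros: {(1, 0)}; count = 1; Bézout bound = 1.

deg(f) = 1, deg(g) = 1, so Bézout bound = 1.
Scan x ∈ F_7. For each x, list the y ∈ F_7 with f(x, y) ≡ 0 and those with g(x, y) ≡ 0 (mod 7); the common zeros in that column are the intersection.
  x = 0: f ≡ 0 at y ∈ {6}; g ≡ 0 at y ∈ {1}; common: ∅.
  x = 1: f ≡ 0 at y ∈ {0}; g ≡ 0 at y ∈ {0}; common: {0}.
  x = 2: f ≡ 0 at y ∈ {1}; g ≡ 0 at y ∈ {6}; common: ∅.
  x = 3: f ≡ 0 at y ∈ {2}; g ≡ 0 at y ∈ {5}; common: ∅.
  x = 4: f ≡ 0 at y ∈ {3}; g ≡ 0 at y ∈ {4}; common: ∅.
  x = 5: f ≡ 0 at y ∈ {4}; g ≡ 0 at y ∈ {3}; common: ∅.
  x = 6: f ≡ 0 at y ∈ {5}; g ≡ 0 at y ∈ {2}; common: ∅.
Collecting: common zeros = {(1, 0)}, so the count is 1.
Comparison with the Bézout bound: 1 ≤ 1 = deg(f)·deg(g), as expected for curves with no common component (the bound is attained).


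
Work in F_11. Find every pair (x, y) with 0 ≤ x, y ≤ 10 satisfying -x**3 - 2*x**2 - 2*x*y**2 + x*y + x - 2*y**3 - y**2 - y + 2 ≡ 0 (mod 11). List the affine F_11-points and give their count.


Affine F_11-points: {(1, 0), (1, 4), (3, 8), (4, 5), (5, 2), (7, 10), (9, 0), (10, 0)}; count = 8.

For each of the 121 pairs (x, y) ∈ F_11², evaluate f(x, y) mod 11. Record the zeros.
  x = 0: [0↦2, 1↦9, 2↦2, 3↦2, 4↦8, 5↦8, 6↦1, 7↦8, 8↦6, 9↦5, 10↦4]  zeros at y ∈ ∅
  x = 1: [0↦0, 1↦6, 2↦5, 3↦7, 4↦0, 5↦5, 6↦10, 7↦3, 8↦5, 9↦4, 10↦10]  zeros at y ∈ {0, 4}
  x = 2: [0↦10, 1↦4, 2↦9, 3↦2, 4↦4, 5↦3, 6↦9, 7↦10, 8↦5, 9↦4, 10↦6]  zeros at y ∈ ∅
  x = 3: [0↦4, 1↦8, 2↦8, 3↦3, 4↦3, 5↦7, 6↦3, 7↦1, 8↦0, 9↦10, 10↦8]  zeros at y ∈ {8}
  x = 4: [0↦9, 1↦1, 2↦7, 3↦4, 4↦2, 5↦0, 6↦8, 7↦3, 8↦6, 9↦5, 10↦10]  zeros at y ∈ {5}
  x = 5: [0↦8, 1↦10, 2↦0, 3↦10, 4↦6, 5↦9, 6↦7, 7↦10, 8↦6, 9↦5, 10↦6]  zeros at y ∈ {2}
  x = 6: [0↦6, 1↦7, 2↦3, 3↦4, 4↦9, 5↦6, 6↦5, 7↦5, 8↦5, 9↦4, 10↦1]  zeros at y ∈ ∅
  x = 7: [0↦8, 1↦8, 2↦10, 3↦2, 4↦5, 5↦7, 6↦7, 7↦4, 8↦8, 9↦7, 10↦0]  zeros at y ∈ {10}
  x = 8: [0↦8, 1↦7, 2↦4, 3↦9, 4↦10, 5↦6, 6↦7, 7↦1, 8↦9, 9↦8, 10↦8]  zeros at y ∈ ∅
  x = 9: [0↦0, 1↦9, 2↦1, 3↦8, 4↦7, 5↦8, 6↦10, 7↦1, 8↦2, 9↦1, 10↦8]  zeros at y ∈ {0}
  x = 10: [0↦0, 1↦8, 2↦6, 3↦4, 4↦1, 5↦7, 6↦10, 7↦9, 8↦3, 9↦2, 10↦5]  zeros at y ∈ {0}
Collecting zeros: affine points = {(1, 0), (1, 4), (3, 8), (4, 5), (5, 2), (7, 10), (9, 0), (10, 0)}.
Total count |C(F_11)_aff| = 8.


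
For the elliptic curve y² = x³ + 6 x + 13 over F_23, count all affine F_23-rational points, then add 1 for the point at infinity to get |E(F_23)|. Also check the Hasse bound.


Affine points = {(0, 6), (0, 17), (3, 9), (3, 14), (4, 3), (4, 20), (6, 9), (6, 14), (14, 9), (14, 14), (21, 4), (21, 19), (22, 11), (22, 12)}; affine count = 14; |E(F_23)| = 15.

Discriminant check: Δ ∝ 4a³ + 27b² = 4·6³ + 27·13² = 4·216 + 27·169 ≡ 22 (mod 23). Nonzero ⇒ E is nonsingular.
For each x ∈ F_23, compute rhs = x³ + 6·x + 13 mod 23, then count y ∈ F_23 with y² ≡ rhs.
  x = 0: rhs = 13, matching y values: 6, 17 (2 points).
  x = 1: rhs = 20, matching y values: none (0 points).
  x = 2: rhs = 10, matching y values: none (0 points).
  x = 3: rhs = 12, matching y values: 9, 14 (2 points).
  x = 4: rhs = 9, matching y values: 3, 20 (2 points).
  x = 5: rhs = 7, matching y values: none (0 points).
  x = 6: rhs = 12, matching y values: 9, 14 (2 points).
  x = 7: rhs = 7, matching y values: none (0 points).
  x = 8: rhs = 21, matching y values: none (0 points).
  x = 9: rhs = 14, matching y values: none (0 points).
  x = 10: rhs = 15, matching y values: none (0 points).
  x = 11: rhs = 7, matching y values: none (0 points).
  x = 12: rhs = 19, matching y values: none (0 points).
  x = 13: rhs = 11, matching y values: none (0 points).
  x = 14: rhs = 12, matching y values: 9, 14 (2 points).
  x = 15: rhs = 5, matching y values: none (0 points).
  x = 16: rhs = 19, matching y values: none (0 points).
  x = 17: rhs = 14, matching y values: none (0 points).
  x = 18: rhs = 19, matching y values: none (0 points).
  x = 19: rhs = 17, matching y values: none (0 points).
  x = 20: rhs = 14, matching y values: none (0 points).
  x = 21: rhs = 16, matching y values: 4, 19 (2 points).
  x = 22: rhs = 6, matching y values: 11, 12 (2 points).
Total affine count: 14.
Full point count |E(F_23)| = 14 + 1 = 15.
Hasse bound: |15 − (23+1)| = |-9| = 9 ≤ 2√23 ≈ 9.5917 ✓.


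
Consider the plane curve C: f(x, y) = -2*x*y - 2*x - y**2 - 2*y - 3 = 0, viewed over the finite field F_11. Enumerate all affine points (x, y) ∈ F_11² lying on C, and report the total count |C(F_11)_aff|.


Affine F_11-points: {(0, 2), (0, 7), (4, 0), (4, 1), (5, 4), (5, 6), (6, 3), (6, 5), (7, 8), (7, 9)}; count = 10.

For each of the 121 pairs (x, y) ∈ F_11², evaluate f(x, y) mod 11. Record the zeros.
  x = 0: [0↦8, 1↦5, 2↦0, 3↦4, 4↦6, 5↦6, 6↦4, 7↦0, 8↦5, 9↦8, 10↦9]  zeros at y ∈ {2, 7}
  x = 1: [0↦6, 1↦1, 2↦5, 3↦7, 4↦7, 5↦5, 6↦1, 7↦6, 8↦9, 9↦10, 10↦9]  zeros at y ∈ ∅
  x = 2: [0↦4, 1↦8, 2↦10, 3↦10, 4↦8, 5↦4, 6↦9, 7↦1, 8↦2, 9↦1, 10↦9]  zeros at y ∈ ∅
  x = 3: [0↦2, 1↦4, 2↦4, 3↦2, 4↦9, 5↦3, 6↦6, 7↦7, 8↦6, 9↦3, 10↦9]  zeros at y ∈ ∅
  x = 4: [0↦0, 1↦0, 2↦9, 3↦5, 4↦10, 5↦2, 6↦3, 7↦2, 8↦10, 9↦5, 10↦9]  zeros at y ∈ {0, 1}
  x = 5: [0↦9, 1↦7, 2↦3, 3↦8, 4↦0, 5↦1, 6↦0, 7↦8, 8↦3, 9↦7, 10↦9]  zeros at y ∈ {4, 6}
  x = 6: [0↦7, 1↦3, 2↦8, 3↦0, 4↦1, 5↦0, 6↦8, 7↦3, 8↦7, 9↦9, 10↦9]  zeros at y ∈ {3, 5}
  x = 7: [0↦5, 1↦10, 2↦2, 3↦3, 4↦2, 5↦10, 6↦5, 7↦9, 8↦0, 9↦0, 10↦9]  zeros at y ∈ {8, 9}
  x = 8: [0↦3, 1↦6, 2↦7, 3↦6, 4↦3, 5↦9, 6↦2, 7↦4, 8↦4, 9↦2, 10↦9]  zeros at y ∈ ∅
  x = 9: [0↦1, 1↦2, 2↦1, 3↦9, 4↦4, 5↦8, 6↦10, 7↦10, 8↦8, 9↦4, 10↦9]  zeros at y ∈ ∅
  x = 10: [0↦10, 1↦9, 2↦6, 3↦1, 4↦5, 5↦7, 6↦7, 7↦5, 8↦1, 9↦6, 10↦9]  zeros at y ∈ ∅
Collecting zeros: affine points = {(0, 2), (0, 7), (4, 0), (4, 1), (5, 4), (5, 6), (6, 3), (6, 5), (7, 8), (7, 9)}.
Total count |C(F_11)_aff| = 10.


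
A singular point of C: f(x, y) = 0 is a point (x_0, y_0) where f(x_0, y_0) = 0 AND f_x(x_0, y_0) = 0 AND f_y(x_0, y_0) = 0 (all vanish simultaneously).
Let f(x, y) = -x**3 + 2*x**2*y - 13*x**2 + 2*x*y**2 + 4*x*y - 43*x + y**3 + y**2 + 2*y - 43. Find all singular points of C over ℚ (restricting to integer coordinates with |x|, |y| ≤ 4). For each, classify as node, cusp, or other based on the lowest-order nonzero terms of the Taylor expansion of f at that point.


Singular points: {(-3, 2)}; classification: cusp.

Compute partial derivatives:
  f_x = -3*x**2 + 4*x*y - 26*x + 2*y**2 + 4*y - 43.
  f_y = 2*x**2 + 4*x*y + 4*x + 3*y**2 + 2*y + 2.
Scan x_0 ∈ {−4, ..., 4}. For each x_0, f_y(x_0, y) is a polynomial in y; find its integer roots y ∈ {−4, ..., 4}, then test f_x and f at those candidates.
  x = -4: f_y(-4, y) = 3*y**2 - 14*y + 18; no integer root y with |y| ≤ 4.
  x = -3: f_y(-3, y) = 3*y**2 - 10*y + 8; vanishes at y ∈ {2}. (-3, 2): f_x = 0, f = 0 — SINGULAR.
  x = -2: f_y(-2, y) = 3*y**2 - 6*y + 2; no integer root y with |y| ≤ 4.
  x = -1: f_y(-1, y) = 3*y**2 - 2*y; vanishes at y ∈ {0}. (-1, 0): f_x = -20 ≠ 0.
  x = 0: f_y(0, y) = 3*y**2 + 2*y + 2; no integer root y with |y| ≤ 4.
  x = 1: f_y(1, y) = 3*y**2 + 6*y + 8; no integer root y with |y| ≤ 4.
  x = 2: f_y(2, y) = 3*y**2 + 10*y + 18; no integer root y with |y| ≤ 4.
  x = 3: f_y(3, y) = 3*y**2 + 14*y + 32; no integer root y with |y| ≤ 4.
  x = 4: f_y(4, y) = 3*y**2 + 18*y + 50; no integer root y with |y| ≤ 4.
Only singular point on the grid: (-3, 2).
Classify: substitute x = -3 + u, y = 2 + v and expand: f = -u**3 + 2*u**2*v + 2*u*v**2 + v**3 + v**2.
No constant or linear terms (consistent with a singular point). Quadratic part: v**2. Cubic part: -u**3 + 2*u**2*v + 2*u*v**2 + v**3.
The quadratic part v**2 is a perfect square, so there is a single (double) tangent line v = 0, i.e. y = 2. Restricting the cubic part to that line (v = 0) leaves -u**3 ≠ 0, so f is not divisible by v and the branch is v² ≈ u**3 to lowest order — this is a cusp.
Classification: cusp.


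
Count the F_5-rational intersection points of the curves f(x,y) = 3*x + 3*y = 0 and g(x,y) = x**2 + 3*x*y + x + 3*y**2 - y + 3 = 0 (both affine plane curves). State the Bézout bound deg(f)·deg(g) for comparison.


Common zeros: ∅; count = 0; Bézout bound = 2.

deg(f) = 1, deg(g) = 2, so Bézout bound = 2.
Scan x ∈ F_5. For each x, list the y ∈ F_5 with f(x, y) ≡ 0 and those with g(x, y) ≡ 0 (mod 5); the common zeros in that column are the intersection.
  x = 0: f ≡ 0 at y ∈ {0}; g ≡ 0 at y ∈ {1}; common: ∅.
  x = 1: f ≡ 0 at y ∈ {4}; g ≡ 0 at y ∈ {0, 1}; common: ∅.
  x = 2: f ≡ 0 at y ∈ {3}; g ≡ 0 at y ∈ ∅; common: ∅.
  x = 3: f ≡ 0 at y ∈ {2}; g ≡ 0 at y ∈ {0, 4}; common: ∅.
  x = 4: f ≡ 0 at y ∈ {1}; g ≡ 0 at y ∈ {4}; common: ∅.
Collecting: common zeros = ∅, so the count is 0.
Comparison with the Bézout bound: 0 ≤ 2 = deg(f)·deg(g), as expected for curves with no common component (the affine F_5-count falls short of the bound because intersections may lie at infinity, over extension fields, or carry multiplicity).


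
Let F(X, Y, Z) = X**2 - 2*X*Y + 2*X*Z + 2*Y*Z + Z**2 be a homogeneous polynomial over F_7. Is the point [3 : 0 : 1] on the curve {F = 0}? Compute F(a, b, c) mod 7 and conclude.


F(3,0,1) ≡ 2 (mod 7); P is NOT on the curve.

Evaluate F(3, 0, 1) term-by-term (mod 7).
  X**2 ↦ 1·9·1·1 = 9
  -2*X*Y ↦ -2·3·0·1 = 0
  2*X*Z ↦ 2·3·1·1 = 6
  2*Y*Z ↦ 2·1·0·1 = 0
  Z**2 ↦ 1·1·1·1 = 1
Sum: F(3, 0, 1) = (9) + (0) + (6) + (0) + (1) = 16.
Reducing mod 7: 16 ≡ 2 (mod 7).
Since F(a, b, c) ≡ 2 ≠ 0 (mod 7), P does NOT lie on the curve.


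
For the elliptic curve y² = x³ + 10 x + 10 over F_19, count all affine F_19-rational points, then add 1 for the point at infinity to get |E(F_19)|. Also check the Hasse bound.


Affine points = {(2, 0), (4, 0), (6, 1), (6, 18), (7, 9), (7, 10), (11, 8), (11, 11), (13, 0), (14, 5), (14, 14), (15, 1), (15, 18), (17, 1), (17, 18)}; affine count = 15; |E(F_19)| = 16.

Discriminant check: Δ ∝ 4a³ + 27b² = 4·10³ + 27·10² = 4·1000 + 27·100 ≡ 12 (mod 19). Nonzero ⇒ E is nonsingular.
For each x ∈ F_19, compute rhs = x³ + 10·x + 10 mod 19, then count y ∈ F_19 with y² ≡ rhs.
  x = 0: rhs = 10, matching y values: none (0 points).
  x = 1: rhs = 2, matching y values: none (0 points).
  x = 2: rhs = 0, matching y values: 0 (1 points).
  x = 3: rhs = 10, matching y values: none (0 points).
  x = 4: rhs = 0, matching y values: 0 (1 points).
  x = 5: rhs = 14, matching y values: none (0 points).
  x = 6: rhs = 1, matching y values: 1, 18 (2 points).
  x = 7: rhs = 5, matching y values: 9, 10 (2 points).
  x = 8: rhs = 13, matching y values: none (0 points).
  x = 9: rhs = 12, matching y values: none (0 points).
  x = 10: rhs = 8, matching y values: none (0 points).
  x = 11: rhs = 7, matching y values: 8, 11 (2 points).
  x = 12: rhs = 15, matching y values: none (0 points).
  x = 13: rhs = 0, matching y values: 0 (1 points).
  x = 14: rhs = 6, matching y values: 5, 14 (2 points).
  x = 15: rhs = 1, matching y values: 1, 18 (2 points).
  x = 16: rhs = 10, matching y values: none (0 points).
  x = 17: rhs = 1, matching y values: 1, 18 (2 points).
  x = 18: rhs = 18, matching y values: none (0 points).
Total affine count: 15.
Full point count |E(F_19)| = 15 + 1 = 16.
Hasse bound: |16 − (19+1)| = |-4| = 4 ≤ 2√19 ≈ 8.7178 ✓.


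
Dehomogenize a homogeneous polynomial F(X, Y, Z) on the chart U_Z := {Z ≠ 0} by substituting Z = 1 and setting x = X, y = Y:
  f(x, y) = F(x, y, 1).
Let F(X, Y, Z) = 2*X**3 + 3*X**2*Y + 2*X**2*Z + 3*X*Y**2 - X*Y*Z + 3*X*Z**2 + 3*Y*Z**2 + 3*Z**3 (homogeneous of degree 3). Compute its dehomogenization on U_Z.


f(x, y) = 2*x**3 + 3*x**2*y + 2*x**2 + 3*x*y**2 - x*y + 3*x + 3*y + 3

On U_Z we set Z = 1. Each monomial c·X^i·Y^j·Z^k in F becomes c·x^i·y^j·1^k = c·x^i·y^j.
Substituting Z = 1: F(X, Y, 1) = 2*x**3 + 3*x**2*y + 2*x**2 + 3*x*y**2 - x*y + 3*x + 3*y + 3.
Note: deg(f) ≤ deg(F) = 3; strict inequality happens when F is divisible by Z (lost terms).


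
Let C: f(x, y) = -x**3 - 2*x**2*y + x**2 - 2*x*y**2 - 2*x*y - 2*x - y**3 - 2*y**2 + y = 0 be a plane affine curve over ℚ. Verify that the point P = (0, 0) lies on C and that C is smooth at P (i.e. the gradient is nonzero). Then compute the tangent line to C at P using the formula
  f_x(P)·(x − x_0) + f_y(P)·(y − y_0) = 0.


Tangent line at P: -2*x + y = 0.

Step 1: f(0, 0) = 0, so P lies on C.
Step 2: partial derivatives
  f_x(x, y) = -3*x**2 - 4*x*y + 2*x - 2*y**2 - 2*y - 2, f_y(x, y) = -2*x**2 - 4*x*y - 2*x - 3*y**2 - 4*y + 1.
  f_x(P) = -2, f_y(P) = 1 (gradient nonzero, so P is smooth).
Step 3: tangent line at P: -2·(x − 0) + 1·(y − 0) = 0.
Expanding: -2*x + y = 0.


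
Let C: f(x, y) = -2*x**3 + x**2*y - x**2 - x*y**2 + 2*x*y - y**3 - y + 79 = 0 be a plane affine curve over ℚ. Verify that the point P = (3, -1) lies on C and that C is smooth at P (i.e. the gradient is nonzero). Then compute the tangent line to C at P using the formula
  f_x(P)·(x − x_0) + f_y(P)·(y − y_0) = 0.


Tangent line at P: -69*x + 17*y + 224 = 0.

Step 1: f(3, -1) = 0, so P lies on C.
Step 2: partial derivatives
  f_x(x, y) = -6*x**2 + 2*x*y - 2*x - y**2 + 2*y, f_y(x, y) = x**2 - 2*x*y + 2*x - 3*y**2 - 1.
  f_x(P) = -69, f_y(P) = 17 (gradient nonzero, so P is smooth).
Step 3: tangent line at P: -69·(x − 3) + 17·(y − -1) = 0.
Expanding: -69*x + 17*y + 224 = 0.


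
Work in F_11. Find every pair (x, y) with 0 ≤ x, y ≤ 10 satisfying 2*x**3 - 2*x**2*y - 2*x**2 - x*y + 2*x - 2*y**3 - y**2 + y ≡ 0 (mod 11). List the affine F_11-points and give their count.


Affine F_11-points: {(0, 0), (0, 6), (0, 10), (1, 2), (2, 1), (2, 5), (2, 10), (4, 1), (5, 9), (6, 2), (6, 7), (7, 1), (7, 2), (9, 10)}; count = 14.

For each of the 121 pairs (x, y) ∈ F_11², evaluate f(x, y) mod 11. Record the zeros.
  x = 0: [0↦0, 1↦9, 2↦4, 3↦6, 4↦3, 5↦5, 6↦0, 7↦9, 8↦9, 9↦10, 10↦0]  zeros at y ∈ {0, 6, 10}
  x = 1: [0↦2, 1↦8, 2↦0, 3↦10, 4↦4, 5↦3, 6↦6, 7↦1, 8↦9, 9↦7, 10↦5]  zeros at y ∈ {2}
  x = 2: [0↦1, 1↦0, 2↦7, 3↦10, 4↦8, 5↦0, 6↦7, 7↦6, 8↦7, 9↦9, 10↦0]  zeros at y ∈ {1, 5, 10}
  x = 3: [0↦9, 1↦8, 2↦4, 3↦7, 4↦5, 5↦8, 6↦4, 7↦3, 8↦4, 9↦6, 10↦8]  zeros at y ∈ ∅
  x = 4: [0↦5, 1↦0, 2↦3, 3↦2, 4↦7, 5↦6, 6↦9, 7↦4, 8↦1, 9↦10, 10↦8]  zeros at y ∈ {1}
  x = 5: [0↦1, 1↦10, 2↦5, 3↦7, 4↦4, 5↦6, 6↦1, 7↦10, 8↦10, 9↦0, 10↦1]  zeros at y ∈ {9}
  x = 6: [0↦9, 1↦6, 2↦0, 3↦1, 4↦8, 5↦9, 6↦3, 7↦0, 8↦10, 9↦10, 10↦10]  zeros at y ∈ {2, 7}
  x = 7: [0↦8, 1↦0, 2↦0, 3↦7, 4↦9, 5↦5, 6↦5, 7↦8, 8↦2, 9↦8, 10↦3]  zeros at y ∈ {1, 2}
  x = 8: [0↦10, 1↦4, 2↦6, 3↦4, 4↦8, 5↦6, 6↦8, 7↦2, 8↦9, 9↦6, 10↦3]  zeros at y ∈ ∅
  x = 9: [0↦5, 1↦8, 2↦8, 3↦4, 4↦6, 5↦2, 6↦2, 7↦5, 8↦10, 9↦5, 10↦0]  zeros at y ∈ {10}
  x = 10: [0↦5, 1↦2, 2↦7, 3↦8, 4↦4, 5↦5, 6↦10, 7↦7, 8↦6, 9↦6, 10↦6]  zeros at y ∈ ∅
Collecting zeros: affine points = {(0, 0), (0, 6), (0, 10), (1, 2), (2, 1), (2, 5), (2, 10), (4, 1), (5, 9), (6, 2), (6, 7), (7, 1), (7, 2), (9, 10)}.
Total count |C(F_11)_aff| = 14.


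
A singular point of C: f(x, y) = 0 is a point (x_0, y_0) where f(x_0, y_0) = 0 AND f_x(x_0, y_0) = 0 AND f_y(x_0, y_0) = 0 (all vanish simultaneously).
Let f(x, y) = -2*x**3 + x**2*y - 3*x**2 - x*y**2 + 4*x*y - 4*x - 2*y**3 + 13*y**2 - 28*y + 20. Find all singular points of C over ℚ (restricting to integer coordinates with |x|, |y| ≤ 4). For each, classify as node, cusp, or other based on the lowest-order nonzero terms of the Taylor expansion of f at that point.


Singular points: {(0, 2)}; classification: node.

Compute partial derivatives:
  f_x = -6*x**2 + 2*x*y - 6*x - y**2 + 4*y - 4.
  f_y = x**2 - 2*x*y + 4*x - 6*y**2 + 26*y - 28.
Scan x_0 ∈ {−4, ..., 4}. For each x_0, f_y(x_0, y) is a polynomial in y; find its integer roots y ∈ {−4, ..., 4}, then test f_x and f at those candidates.
  x = -4: f_y(-4, y) = -6*y**2 + 34*y - 28; vanishes at y ∈ {1}. (-4, 1): f_x = -81 ≠ 0.
  x = -3: f_y(-3, y) = -6*y**2 + 32*y - 31; no integer root y with |y| ≤ 4.
  x = -2: f_y(-2, y) = -6*y**2 + 30*y - 32; no integer root y with |y| ≤ 4.
  x = -1: f_y(-1, y) = -6*y**2 + 28*y - 31; no integer root y with |y| ≤ 4.
  x = 0: f_y(0, y) = -6*y**2 + 26*y - 28; vanishes at y ∈ {2}. (0, 2): f_x = 0, f = 0 — SINGULAR.
  x = 1: f_y(1, y) = -6*y**2 + 24*y - 23; no integer root y with |y| ≤ 4.
  x = 2: f_y(2, y) = -6*y**2 + 22*y - 16; vanishes at y ∈ {1}. (2, 1): f_x = -33 ≠ 0.
  x = 3: f_y(3, y) = -6*y**2 + 20*y - 7; no integer root y with |y| ≤ 4.
  x = 4: f_y(4, y) = -6*y**2 + 18*y + 4; no integer root y with |y| ≤ 4.
Only singular point on the grid: (0, 2).
Classify: substitute x = 0 + u, y = 2 + v and expand: f = -2*u**3 + u**2*v - u**2 - u*v**2 - 2*v**3 + v**2.
No constant or linear terms (consistent with a singular point). Quadratic part: -u**2 + v**2. Cubic part: -2*u**3 + u**2*v - u*v**2 - 2*v**3.
The quadratic part v**2 - u**2 = (v − u)(v + u) splits into two distinct linear factors, so there are two distinct tangent lines y − 2 = ±(x − 0) — this is a node (ordinary double point).
Classification: node.


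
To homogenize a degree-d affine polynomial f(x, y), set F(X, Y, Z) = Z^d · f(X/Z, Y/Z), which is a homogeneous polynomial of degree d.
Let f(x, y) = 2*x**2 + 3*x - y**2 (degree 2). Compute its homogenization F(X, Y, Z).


F(X, Y, Z) = 2*X**2 + 3*X*Z - Y**2

deg(f) = 2.
Substitute x = X/Z, y = Y/Z into f, then multiply by Z^2.
  monomial 2·x^2·y^0 ↦ 2·X^2·Y^0·Z^0.
  monomial 3·x^1·y^0 ↦ 3·X^1·Y^0·Z^1.
  monomial -1·x^0·y^2 ↦ -1·X^0·Y^2·Z^0.
Collecting: F(X, Y, Z) = 2*X**2 + 3*X*Z - Y**2.


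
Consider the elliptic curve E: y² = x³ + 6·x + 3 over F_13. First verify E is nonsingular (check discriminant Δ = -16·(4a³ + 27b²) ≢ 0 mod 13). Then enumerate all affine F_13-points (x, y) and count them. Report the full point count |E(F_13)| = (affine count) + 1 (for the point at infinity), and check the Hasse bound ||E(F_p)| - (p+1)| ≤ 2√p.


Affine points = {(0, 4), (0, 9), (1, 6), (1, 7), (2, 6), (2, 7), (3, 3), (3, 10), (4, 0), (8, 2), (8, 11), (10, 6), (10, 7), (11, 3), (11, 10), (12, 3), (12, 10)}; affine count = 17; |E(F_13)| = 18.

Discriminant check: Δ ∝ 4a³ + 27b² = 4·6³ + 27·3² = 4·216 + 27·9 ≡ 2 (mod 13). Nonzero ⇒ E is nonsingular.
For each x ∈ F_13, compute rhs = x³ + 6·x + 3 mod 13, then count y ∈ F_13 with y² ≡ rhs.
  x = 0: rhs = 3, matching y values: 4, 9 (2 points).
  x = 1: rhs = 10, matching y values: 6, 7 (2 points).
  x = 2: rhs = 10, matching y values: 6, 7 (2 points).
  x = 3: rhs = 9, matching y values: 3, 10 (2 points).
  x = 4: rhs = 0, matching y values: 0 (1 points).
  x = 5: rhs = 2, matching y values: none (0 points).
  x = 6: rhs = 8, matching y values: none (0 points).
  x = 7: rhs = 11, matching y values: none (0 points).
  x = 8: rhs = 4, matching y values: 2, 11 (2 points).
  x = 9: rhs = 6, matching y values: none (0 points).
  x = 10: rhs = 10, matching y values: 6, 7 (2 points).
  x = 11: rhs = 9, matching y values: 3, 10 (2 points).
  x = 12: rhs = 9, matching y values: 3, 10 (2 points).
Total affine count: 17.
Full point count |E(F_13)| = 17 + 1 = 18.
Hasse bound: |18 − (13+1)| = |4| = 4 ≤ 2√13 ≈ 7.2111 ✓.


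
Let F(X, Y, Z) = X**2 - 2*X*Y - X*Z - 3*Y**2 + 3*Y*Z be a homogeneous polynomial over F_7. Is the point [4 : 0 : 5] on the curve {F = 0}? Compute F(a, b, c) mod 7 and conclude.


F(4,0,5) ≡ 3 (mod 7); P is NOT on the curve.

Evaluate F(4, 0, 5) term-by-term (mod 7).
  X**2 ↦ 1·16·1·1 = 16
  -2*X*Y ↦ -2·4·0·1 = 0
  -X*Z ↦ -1·4·1·5 = -20
  -3*Y**2 ↦ -3·1·0·1 = 0
  3*Y*Z ↦ 3·1·0·5 = 0
Sum: F(4, 0, 5) = (16) + (0) + (-20) + (0) + (0) = -4.
Reducing mod 7: -4 ≡ 3 (mod 7).
Since F(a, b, c) ≡ 3 ≠ 0 (mod 7), P does NOT lie on the curve.


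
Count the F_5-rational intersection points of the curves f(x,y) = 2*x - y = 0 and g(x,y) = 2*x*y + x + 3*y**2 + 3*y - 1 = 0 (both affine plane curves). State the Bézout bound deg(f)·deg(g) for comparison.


Common zeros: ∅; count = 0; Bézout bound = 2.

deg(f) = 1, deg(g) = 2, so Bézout bound = 2.
Scan x ∈ F_5. For each x, list the y ∈ F_5 with f(x, y) ≡ 0 and those with g(x, y) ≡ 0 (mod 5); the common zeros in that column are the intersection.
  x = 0: f ≡ 0 at y ∈ {0}; g ≡ 0 at y ∈ {1, 3}; common: ∅.
  x = 1: f ≡ 0 at y ∈ {2}; g ≡ 0 at y ∈ {0}; common: ∅.
  x = 2: f ≡ 0 at y ∈ {4}; g ≡ 0 at y ∈ ∅; common: ∅.
  x = 3: f ≡ 0 at y ∈ {1}; g ≡ 0 at y ∈ ∅; common: ∅.
  x = 4: f ≡ 0 at y ∈ {3}; g ≡ 0 at y ∈ {4}; common: ∅.
Collecting: common zeros = ∅, so the count is 0.
Comparison with the Bézout bound: 0 ≤ 2 = deg(f)·deg(g), as expected for curves with no common component (the affine F_5-count falls short of the bound because intersections may lie at infinity, over extension fields, or carry multiplicity).


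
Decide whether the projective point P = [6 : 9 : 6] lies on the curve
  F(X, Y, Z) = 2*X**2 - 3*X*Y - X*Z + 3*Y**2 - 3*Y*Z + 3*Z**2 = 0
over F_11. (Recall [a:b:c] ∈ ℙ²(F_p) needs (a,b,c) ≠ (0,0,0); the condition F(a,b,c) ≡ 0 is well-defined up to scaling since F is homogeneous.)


F(6,9,6) ≡ 8 (mod 11); P is NOT on the curve.

Evaluate F(6, 9, 6) term-by-term (mod 11).
  2*X**2 ↦ 2·36·1·1 = 72
  -3*X*Y ↦ -3·6·9·1 = -162
  -X*Z ↦ -1·6·1·6 = -36
  3*Y**2 ↦ 3·1·81·1 = 243
  -3*Y*Z ↦ -3·1·9·6 = -162
  3*Z**2 ↦ 3·1·1·36 = 108
Sum: F(6, 9, 6) = (72) + (-162) + (-36) + (243) + (-162) + (108) = 63.
Reducing mod 11: 63 ≡ 8 (mod 11).
Since F(a, b, c) ≡ 8 ≠ 0 (mod 11), P does NOT lie on the curve.


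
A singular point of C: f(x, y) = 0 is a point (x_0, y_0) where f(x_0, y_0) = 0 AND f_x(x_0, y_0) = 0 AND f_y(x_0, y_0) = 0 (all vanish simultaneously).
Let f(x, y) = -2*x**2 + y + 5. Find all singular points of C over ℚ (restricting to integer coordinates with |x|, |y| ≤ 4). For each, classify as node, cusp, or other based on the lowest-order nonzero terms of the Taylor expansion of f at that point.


No singular points in the scanned grid; C is smooth there.

Compute partial derivatives:
  f_x = -4*x.
  f_y = 1.
f_y = 1 is a nonzero constant, so f_y never vanishes: no point (x, y) can satisfy f = f_x = f_y = 0. In particular no (x, y) ∈ {−4, ..., 4}² is singular; the curve is smooth.


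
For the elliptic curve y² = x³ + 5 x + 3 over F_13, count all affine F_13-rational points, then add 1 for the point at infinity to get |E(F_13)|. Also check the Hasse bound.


Affine points = {(0, 4), (0, 9), (1, 3), (1, 10), (4, 3), (4, 10), (5, 6), (5, 7), (7, 2), (7, 11), (8, 3), (8, 10), (9, 6), (9, 7), (10, 0), (12, 6), (12, 7)}; affine count = 17; |E(F_13)| = 18.

Discriminant check: Δ ∝ 4a³ + 27b² = 4·5³ + 27·3² = 4·125 + 27·9 ≡ 2 (mod 13). Nonzero ⇒ E is nonsingular.
For each x ∈ F_13, compute rhs = x³ + 5·x + 3 mod 13, then count y ∈ F_13 with y² ≡ rhs.
  x = 0: rhs = 3, matching y values: 4, 9 (2 points).
  x = 1: rhs = 9, matching y values: 3, 10 (2 points).
  x = 2: rhs = 8, matching y values: none (0 points).
  x = 3: rhs = 6, matching y values: none (0 points).
  x = 4: rhs = 9, matching y values: 3, 10 (2 points).
  x = 5: rhs = 10, matching y values: 6, 7 (2 points).
  x = 6: rhs = 2, matching y values: none (0 points).
  x = 7: rhs = 4, matching y values: 2, 11 (2 points).
  x = 8: rhs = 9, matching y values: 3, 10 (2 points).
  x = 9: rhs = 10, matching y values: 6, 7 (2 points).
  x = 10: rhs = 0, matching y values: 0 (1 points).
  x = 11: rhs = 11, matching y values: none (0 points).
  x = 12: rhs = 10, matching y values: 6, 7 (2 points).
Total affine count: 17.
Full point count |E(F_13)| = 17 + 1 = 18.
Hasse bound: |18 − (13+1)| = |4| = 4 ≤ 2√13 ≈ 7.2111 ✓.


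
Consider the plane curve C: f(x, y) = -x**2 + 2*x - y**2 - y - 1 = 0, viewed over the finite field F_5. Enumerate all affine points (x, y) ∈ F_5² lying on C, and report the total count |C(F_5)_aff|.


Affine F_5-points: {(1, 0), (1, 4), (3, 2), (4, 2)}; count = 4.

For each of the 25 pairs (x, y) ∈ F_5², evaluate f(x, y) mod 5. Record the zeros.
  x = 0: [0↦4, 1↦2, 2↦3, 3↦2, 4↦4]  zeros at y ∈ ∅
  x = 1: [0↦0, 1↦3, 2↦4, 3↦3, 4↦0]  zeros at y ∈ {0, 4}
  x = 2: [0↦4, 1↦2, 2↦3, 3↦2, 4↦4]  zeros at y ∈ ∅
  x = 3: [0↦1, 1↦4, 2↦0, 3↦4, 4↦1]  zeros at y ∈ {2}
  x = 4: [0↦1, 1↦4, 2↦0, 3↦4, 4↦1]  zeros at y ∈ {2}
Collecting zeros: affine points = {(1, 0), (1, 4), (3, 2), (4, 2)}.
Total count |C(F_5)_aff| = 4.


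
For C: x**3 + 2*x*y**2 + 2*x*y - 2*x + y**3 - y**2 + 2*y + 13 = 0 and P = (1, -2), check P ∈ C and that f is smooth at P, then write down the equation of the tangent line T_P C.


Tangent line at P: 5*x + 12*y + 19 = 0.

Step 1: f(1, -2) = 0, so P lies on C.
Step 2: partial derivatives
  f_x(x, y) = 3*x**2 + 2*y**2 + 2*y - 2, f_y(x, y) = 4*x*y + 2*x + 3*y**2 - 2*y + 2.
  f_x(P) = 5, f_y(P) = 12 (gradient nonzero, so P is smooth).
Step 3: tangent line at P: 5·(x − 1) + 12·(y − -2) = 0.
Expanding: 5*x + 12*y + 19 = 0.


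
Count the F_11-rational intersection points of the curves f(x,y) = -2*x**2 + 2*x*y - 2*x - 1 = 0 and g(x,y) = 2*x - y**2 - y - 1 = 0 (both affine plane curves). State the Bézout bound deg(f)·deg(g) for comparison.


Common zeros: {(7, 1), (10, 5)}; count = 2; Bézout bound = 4.

deg(f) = 2, deg(g) = 2, so Bézout bound = 4.
Scan x ∈ F_11. For each x, list the y ∈ F_11 with f(x, y) ≡ 0 and those with g(x, y) ≡ 0 (mod 11); the common zeros in that column are the intersection.
  x = 0: f ≡ 0 at y ∈ ∅; g ≡ 0 at y ∈ ∅; common: ∅.
  x = 1: f ≡ 0 at y ∈ {8}; g ≡ 0 at y ∈ {3, 7}; common: ∅.
  x = 2: f ≡ 0 at y ∈ {6}; g ≡ 0 at y ∈ ∅; common: ∅.
  x = 3: f ≡ 0 at y ∈ {6}; g ≡ 0 at y ∈ ∅; common: ∅.
  x = 4: f ≡ 0 at y ∈ {1}; g ≡ 0 at y ∈ ∅; common: ∅.
  x = 5: f ≡ 0 at y ∈ {5}; g ≡ 0 at y ∈ {4, 6}; common: ∅.
  x = 6: f ≡ 0 at y ∈ {8}; g ≡ 0 at y ∈ {0, 10}; common: ∅.
  x = 7: f ≡ 0 at y ∈ {1}; g ≡ 0 at y ∈ {1, 9}; common: {1}.
  x = 8: f ≡ 0 at y ∈ {7}; g ≡ 0 at y ∈ ∅; common: ∅.
  x = 9: f ≡ 0 at y ∈ {7}; g ≡ 0 at y ∈ {2, 8}; common: ∅.
  x = 10: f ≡ 0 at y ∈ {5}; g ≡ 0 at y ∈ {5}; common: {5}.
Collecting: common zeros = {(7, 1), (10, 5)}, so the count is 2.
Comparison with the Bézout bound: 2 ≤ 4 = deg(f)·deg(g), as expected for curves with no common component (the affine F_11-count falls short of the bound because intersections may lie at infinity, over extension fields, or carry multiplicity).


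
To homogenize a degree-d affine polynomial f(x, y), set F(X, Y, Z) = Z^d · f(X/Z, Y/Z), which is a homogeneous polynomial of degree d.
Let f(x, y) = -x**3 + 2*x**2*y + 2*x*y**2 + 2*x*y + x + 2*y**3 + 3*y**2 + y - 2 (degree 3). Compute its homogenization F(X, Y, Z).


F(X, Y, Z) = -X**3 + 2*X**2*Y + 2*X*Y**2 + 2*X*Y*Z + X*Z**2 + 2*Y**3 + 3*Y**2*Z + Y*Z**2 - 2*Z**3

deg(f) = 3.
Substitute x = X/Z, y = Y/Z into f, then multiply by Z^3.
  monomial -1·x^3·y^0 ↦ -1·X^3·Y^0·Z^0.
  monomial 2·x^2·y^1 ↦ 2·X^2·Y^1·Z^0.
  monomial 2·x^1·y^2 ↦ 2·X^1·Y^2·Z^0.
  monomial 2·x^1·y^1 ↦ 2·X^1·Y^1·Z^1.
  monomial 1·x^1·y^0 ↦ 1·X^1·Y^0·Z^2.
  monomial 2·x^0·y^3 ↦ 2·X^0·Y^3·Z^0.
  monomial 3·x^0·y^2 ↦ 3·X^0·Y^2·Z^1.
  monomial 1·x^0·y^1 ↦ 1·X^0·Y^1·Z^2.
  monomial -2·x^0·y^0 ↦ -2·X^0·Y^0·Z^3.
Collecting: F(X, Y, Z) = -X**3 + 2*X**2*Y + 2*X*Y**2 + 2*X*Y*Z + X*Z**2 + 2*Y**3 + 3*Y**2*Z + Y*Z**2 - 2*Z**3.


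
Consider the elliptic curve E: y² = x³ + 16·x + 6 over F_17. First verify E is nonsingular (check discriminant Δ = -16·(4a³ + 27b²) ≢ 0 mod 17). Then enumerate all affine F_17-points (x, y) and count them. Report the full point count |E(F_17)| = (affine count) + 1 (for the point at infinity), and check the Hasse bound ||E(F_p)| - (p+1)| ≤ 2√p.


Affine points = {(3, 8), (3, 9), (4, 7), (4, 10), (7, 6), (7, 11), (8, 0), (11, 0), (14, 4), (14, 13), (15, 0)}; affine count = 11; |E(F_17)| = 12.

Discriminant check: Δ ∝ 4a³ + 27b² = 4·16³ + 27·6² = 4·4096 + 27·36 ≡ 16 (mod 17). Nonzero ⇒ E is nonsingular.
For each x ∈ F_17, compute rhs = x³ + 16·x + 6 mod 17, then count y ∈ F_17 with y² ≡ rhs.
  x = 0: rhs = 6, matching y values: none (0 points).
  x = 1: rhs = 6, matching y values: none (0 points).
  x = 2: rhs = 12, matching y values: none (0 points).
  x = 3: rhs = 13, matching y values: 8, 9 (2 points).
  x = 4: rhs = 15, matching y values: 7, 10 (2 points).
  x = 5: rhs = 7, matching y values: none (0 points).
  x = 6: rhs = 12, matching y values: none (0 points).
  x = 7: rhs = 2, matching y values: 6, 11 (2 points).
  x = 8: rhs = 0, matching y values: 0 (1 points).
  x = 9: rhs = 12, matching y values: none (0 points).
  x = 10: rhs = 10, matching y values: none (0 points).
  x = 11: rhs = 0, matching y values: 0 (1 points).
  x = 12: rhs = 5, matching y values: none (0 points).
  x = 13: rhs = 14, matching y values: none (0 points).
  x = 14: rhs = 16, matching y values: 4, 13 (2 points).
  x = 15: rhs = 0, matching y values: 0 (1 points).
  x = 16: rhs = 6, matching y values: none (0 points).
Total affine count: 11.
Full point count |E(F_17)| = 11 + 1 = 12.
Hasse bound: |12 − (17+1)| = |-6| = 6 ≤ 2√17 ≈ 8.2462 ✓.


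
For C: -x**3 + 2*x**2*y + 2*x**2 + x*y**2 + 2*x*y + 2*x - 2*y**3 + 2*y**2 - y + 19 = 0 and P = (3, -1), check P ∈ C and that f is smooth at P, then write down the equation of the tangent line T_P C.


Tangent line at P: -26*x + 7*y + 85 = 0.

Step 1: f(3, -1) = 0, so P lies on C.
Step 2: partial derivatives
  f_x(x, y) = -3*x**2 + 4*x*y + 4*x + y**2 + 2*y + 2, f_y(x, y) = 2*x**2 + 2*x*y + 2*x - 6*y**2 + 4*y - 1.
  f_x(P) = -26, f_y(P) = 7 (gradient nonzero, so P is smooth).
Step 3: tangent line at P: -26·(x − 3) + 7·(y − -1) = 0.
Expanding: -26*x + 7*y + 85 = 0.


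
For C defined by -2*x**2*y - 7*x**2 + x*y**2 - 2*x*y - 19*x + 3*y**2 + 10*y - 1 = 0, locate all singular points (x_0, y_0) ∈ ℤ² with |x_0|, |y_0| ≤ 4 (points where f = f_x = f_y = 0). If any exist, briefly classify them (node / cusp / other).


Singular points: {(-2, -3)}; classification: node.

Compute partial derivatives:
  f_x = -4*x*y - 14*x + y**2 - 2*y - 19.
  f_y = -2*x**2 + 2*x*y - 2*x + 6*y + 10.
Scan x_0 ∈ {−4, ..., 4}. For each x_0, f_y(x_0, y) is a polynomial in y; find its integer roots y ∈ {−4, ..., 4}, then test f_x and f at those candidates.
  x = -4: f_y(-4, y) = -2*y - 14; no integer root y with |y| ≤ 4.
  x = -3: f_y(-3, y) = -2; no integer root y with |y| ≤ 4.
  x = -2: f_y(-2, y) = 2*y + 6; vanishes at y ∈ {-3}. (-2, -3): f_x = 0, f = 0 — SINGULAR.
  x = -1: f_y(-1, y) = 4*y + 10; no integer root y with |y| ≤ 4.
  x = 0: f_y(0, y) = 6*y + 10; no integer root y with |y| ≤ 4.
  x = 1: f_y(1, y) = 8*y + 6; no integer root y with |y| ≤ 4.
  x = 2: f_y(2, y) = 10*y - 2; no integer root y with |y| ≤ 4.
  x = 3: f_y(3, y) = 12*y - 14; no integer root y with |y| ≤ 4.
  x = 4: f_y(4, y) = 14*y - 30; no integer root y with |y| ≤ 4.
Only singular point on the grid: (-2, -3).
Classify: substitute x = -2 + u, y = -3 + v and expand: f = -2*u**2*v - u**2 + u*v**2 + v**2.
No constant or linear terms (consistent with a singular point). Quadratic part: -u**2 + v**2. Cubic part: -2*u**2*v + u*v**2.
The quadratic part v**2 - u**2 = (v − u)(v + u) splits into two distinct linear factors, so there are two distinct tangent lines y − -3 = ±(x − -2) — this is a node (ordinary double point).
Classification: node.


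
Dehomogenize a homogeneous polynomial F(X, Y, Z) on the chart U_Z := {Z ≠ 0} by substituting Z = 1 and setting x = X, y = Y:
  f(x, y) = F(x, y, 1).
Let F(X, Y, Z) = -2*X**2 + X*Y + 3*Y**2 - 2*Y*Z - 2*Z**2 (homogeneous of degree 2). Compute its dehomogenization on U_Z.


f(x, y) = -2*x**2 + x*y + 3*y**2 - 2*y - 2

On U_Z we set Z = 1. Each monomial c·X^i·Y^j·Z^k in F becomes c·x^i·y^j·1^k = c·x^i·y^j.
Substituting Z = 1: F(X, Y, 1) = -2*x**2 + x*y + 3*y**2 - 2*y - 2.
Note: deg(f) ≤ deg(F) = 2; strict inequality happens when F is divisible by Z (lost terms).


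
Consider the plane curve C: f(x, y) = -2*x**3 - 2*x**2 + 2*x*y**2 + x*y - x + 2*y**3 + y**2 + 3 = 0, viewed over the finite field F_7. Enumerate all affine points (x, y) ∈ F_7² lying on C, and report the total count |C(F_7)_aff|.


Affine F_7-points: {(0, 4), (1, 2), (2, 1), (3, 6), (4, 0), (4, 3), (6, 2), (6, 4), (6, 5)}; count = 9.

For each of the 49 pairs (x, y) ∈ F_7², evaluate f(x, y) mod 7. Record the zeros.
  x = 0: [0↦3, 1↦6, 2↦2, 3↦3, 4↦0, 5↦5, 6↦2]  zeros at y ∈ {4}
  x = 1: [0↦5, 1↦4, 2↦0, 3↦5, 4↦3, 5↦6, 6↦5]  zeros at y ∈ {2}
  x = 2: [0↦5, 1↦0, 2↦3, 3↦5, 4↦4, 5↦5, 6↦6]  zeros at y ∈ {1}
  x = 3: [0↦5, 1↦3, 2↦6, 3↦5, 4↦5, 5↦4, 6↦0]  zeros at y ∈ {6}
  x = 4: [0↦0, 1↦1, 2↦4, 3↦0, 4↦1, 5↦5, 6↦3]  zeros at y ∈ {0, 3}
  x = 5: [0↦6, 1↦3, 2↦6, 3↦6, 4↦1, 5↦3, 6↦3]  zeros at y ∈ ∅
  x = 6: [0↦4, 1↦4, 2↦0, 3↦4, 4↦0, 5↦0, 6↦2]  zeros at y ∈ {2, 4, 5}
Collecting zeros: affine points = {(0, 4), (1, 2), (2, 1), (3, 6), (4, 0), (4, 3), (6, 2), (6, 4), (6, 5)}.
Total count |C(F_7)_aff| = 9.


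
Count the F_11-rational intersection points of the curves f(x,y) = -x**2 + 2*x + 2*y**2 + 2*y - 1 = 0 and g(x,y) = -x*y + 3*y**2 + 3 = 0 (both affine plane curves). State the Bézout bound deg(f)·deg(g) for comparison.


Common zeros: {(2, 2)}; count = 1; Bézout bound = 4.

deg(f) = 2, deg(g) = 2, so Bézout bound = 4.
Scan x ∈ F_11. For each x, list the y ∈ F_11 with f(x, y) ≡ 0 and those with g(x, y) ≡ 0 (mod 11); the common zeros in that column are the intersection.
  x = 0: f ≡ 0 at y ∈ {2, 8}; g ≡ 0 at y ∈ ∅; common: ∅.
  x = 1: f ≡ 0 at y ∈ {0, 10}; g ≡ 0 at y ∈ {7, 8}; common: ∅.
  x = 2: f ≡ 0 at y ∈ {2, 8}; g ≡ 0 at y ∈ {2, 6}; common: {2}.
  x = 3: f ≡ 0 at y ∈ {1, 9}; g ≡ 0 at y ∈ ∅; common: ∅.
  x = 4: f ≡ 0 at y ∈ ∅; g ≡ 0 at y ∈ ∅; common: ∅.
  x = 5: f ≡ 0 at y ∈ {5}; g ≡ 0 at y ∈ {10}; common: ∅.
  x = 6: f ≡ 0 at y ∈ ∅; g ≡ 0 at y ∈ {1}; common: ∅.
  x = 7: f ≡ 0 at y ∈ ∅; g ≡ 0 at y ∈ ∅; common: ∅.
  x = 8: f ≡ 0 at y ∈ {5}; g ≡ 0 at y ∈ ∅; common: ∅.
  x = 9: f ≡ 0 at y ∈ ∅; g ≡ 0 at y ∈ {5, 9}; common: ∅.
  x = 10: f ≡ 0 at y ∈ {1, 9}; g ≡ 0 at y ∈ {3, 4}; common: ∅.
Collecting: common zeros = {(2, 2)}, so the count is 1.
Comparison with the Bézout bound: 1 ≤ 4 = deg(f)·deg(g), as expected for curves with no common component (the affine F_11-count falls short of the bound because intersections may lie at infinity, over extension fields, or carry multiplicity).


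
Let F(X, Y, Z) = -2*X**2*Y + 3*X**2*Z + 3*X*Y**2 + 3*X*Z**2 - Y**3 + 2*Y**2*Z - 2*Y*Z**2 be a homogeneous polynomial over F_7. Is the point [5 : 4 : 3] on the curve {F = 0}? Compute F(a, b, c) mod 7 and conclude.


F(5,4,3) ≡ 3 (mod 7); P is NOT on the curve.

Evaluate F(5, 4, 3) term-by-term (mod 7).
  -2*X**2*Y ↦ -2·25·4·1 = -200
  3*X**2*Z ↦ 3·25·1·3 = 225
  3*X*Y**2 ↦ 3·5·16·1 = 240
  3*X*Z**2 ↦ 3·5·1·9 = 135
  -Y**3 ↦ -1·1·64·1 = -64
  2*Y**2*Z ↦ 2·1·16·3 = 96
  -2*Y*Z**2 ↦ -2·1·4·9 = -72
Sum: F(5, 4, 3) = (-200) + (225) + (240) + (135) + (-64) + (96) + (-72) = 360.
Reducing mod 7: 360 ≡ 3 (mod 7).
Since F(a, b, c) ≡ 3 ≠ 0 (mod 7), P does NOT lie on the curve.


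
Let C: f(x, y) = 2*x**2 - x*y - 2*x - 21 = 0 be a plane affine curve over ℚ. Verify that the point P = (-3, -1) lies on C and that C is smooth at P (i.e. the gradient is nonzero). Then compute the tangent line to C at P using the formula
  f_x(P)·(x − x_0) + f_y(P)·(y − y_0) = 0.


Tangent line at P: -13*x + 3*y - 36 = 0.

Step 1: f(-3, -1) = 0, so P lies on C.
Step 2: partial derivatives
  f_x(x, y) = 4*x - y - 2, f_y(x, y) = -x.
  f_x(P) = -13, f_y(P) = 3 (gradient nonzero, so P is smooth).
Step 3: tangent line at P: -13·(x − -3) + 3·(y − -1) = 0.
Expanding: -13*x + 3*y - 36 = 0.


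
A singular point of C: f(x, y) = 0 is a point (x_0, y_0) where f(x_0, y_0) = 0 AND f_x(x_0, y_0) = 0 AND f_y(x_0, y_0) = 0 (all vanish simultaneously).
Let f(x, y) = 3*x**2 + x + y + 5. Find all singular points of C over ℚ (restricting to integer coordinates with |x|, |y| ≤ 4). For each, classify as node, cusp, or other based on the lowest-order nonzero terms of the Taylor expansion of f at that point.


No singular points in the scanned grid; C is smooth there.

Compute partial derivatives:
  f_x = 6*x + 1.
  f_y = 1.
f_y = 1 is a nonzero constant, so f_y never vanishes: no point (x, y) can satisfy f = f_x = f_y = 0. In particular no (x, y) ∈ {−4, ..., 4}² is singular; the curve is smooth.


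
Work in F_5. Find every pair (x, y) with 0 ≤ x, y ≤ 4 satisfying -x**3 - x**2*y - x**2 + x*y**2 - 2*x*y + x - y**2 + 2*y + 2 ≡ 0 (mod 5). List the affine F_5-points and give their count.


Affine F_5-points: {(1, 1)}; count = 1.

For each of the 25 pairs (x, y) ∈ F_5², evaluate f(x, y) mod 5. Record the zeros.
  x = 0: [0↦2, 1↦3, 2↦2, 3↦4, 4↦4]  zeros at y ∈ ∅
  x = 1: [0↦1, 1↦0, 2↦4, 3↦3, 4↦2]  zeros at y ∈ {1}
  x = 2: [0↦2, 1↦2, 2↦4, 3↦3, 4↦4]  zeros at y ∈ ∅
  x = 3: [0↦4, 1↦3, 2↦1, 3↦3, 4↦4]  zeros at y ∈ ∅
  x = 4: [0↦1, 1↦2, 2↦4, 3↦2, 4↦1]  zeros at y ∈ ∅
Collecting zeros: affine points = {(1, 1)}.
Total count |C(F_5)_aff| = 1.
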